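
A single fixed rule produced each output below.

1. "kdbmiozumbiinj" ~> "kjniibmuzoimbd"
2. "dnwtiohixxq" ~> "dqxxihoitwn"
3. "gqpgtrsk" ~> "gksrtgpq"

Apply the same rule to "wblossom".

In each case the input is transformed by: move the first character to the end, then reverse the string.
Starting from "wblossom": after the first operation, "blossomw"; after the second, "wmossolb".
(Check on "gqpgtrsk": → "qpgtrskg" → "gksrtgpq" ✓)

wmossolb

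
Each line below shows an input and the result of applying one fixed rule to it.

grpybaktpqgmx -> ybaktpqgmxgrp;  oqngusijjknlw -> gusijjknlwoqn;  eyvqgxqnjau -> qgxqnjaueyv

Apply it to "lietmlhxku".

tmlhxkulie

Rule — move the first 3 characters to the end (rotate left by 3).
On "lietmlhxku" that produces "tmlhxkulie".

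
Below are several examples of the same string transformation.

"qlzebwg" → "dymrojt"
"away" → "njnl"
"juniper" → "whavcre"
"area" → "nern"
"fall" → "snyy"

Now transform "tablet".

Looking at the pairs, the operation is to shift every letter 13 places forward in the alphabet (wrapping around) — i.e. ROT13.
So "tablet" becomes "gnoyrg".

gnoyrg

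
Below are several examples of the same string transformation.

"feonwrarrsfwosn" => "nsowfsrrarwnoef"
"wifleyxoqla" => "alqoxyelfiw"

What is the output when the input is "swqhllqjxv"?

vxjqllhqws

What's happening: reverse the string.
On "swqhllqjxv" that produces "vxjqllhqws".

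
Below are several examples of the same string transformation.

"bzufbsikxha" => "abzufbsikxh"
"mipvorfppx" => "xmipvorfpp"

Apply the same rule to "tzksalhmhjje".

etzksalhmhjj

Rule — move the last character to the front.
Doing the same to "tzksalhmhjje": "etzksalhmhjj".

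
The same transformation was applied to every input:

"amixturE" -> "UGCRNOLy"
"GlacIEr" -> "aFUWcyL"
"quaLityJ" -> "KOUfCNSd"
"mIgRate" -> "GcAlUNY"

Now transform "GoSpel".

Rule — shift every letter 6 places backward in the alphabet (wrapping around), then flip the case of every letter.
"GoSpel" → "AiMjyf" → "aImJYF".

aImJYF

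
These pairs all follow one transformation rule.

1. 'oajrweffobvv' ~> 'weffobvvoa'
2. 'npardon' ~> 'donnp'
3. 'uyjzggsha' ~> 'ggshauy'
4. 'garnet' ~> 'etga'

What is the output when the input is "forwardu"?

ardufo

Each output is the input with this applied: move the first 2 characters to the end (rotate left by 2), then delete the first 2 characters.
Working it through for "forwardu": intermediate "rwardufo", final "ardufo".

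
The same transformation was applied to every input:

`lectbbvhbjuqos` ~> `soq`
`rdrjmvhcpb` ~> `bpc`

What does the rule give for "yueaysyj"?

jys

The rule is to reverse the string, then keep only the first 3 characters.
So "yueaysyj" becomes "jys".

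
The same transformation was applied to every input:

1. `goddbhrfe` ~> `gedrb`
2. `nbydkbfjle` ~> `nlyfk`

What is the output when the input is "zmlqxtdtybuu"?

zulyxd

In each case the input is transformed by: keep every other character starting from the first (positions 1st, 3rd, 5th, ...), then take characters alternately from the front and the back (1st, last, 2nd, 2nd-last, ...).
For "zmlqxtdtybuu", step one produces "zlxdyu"; step two turns that into "zulyxd".
(Check on "goddbhrfe": → "gdbre" → "gedrb" ✓)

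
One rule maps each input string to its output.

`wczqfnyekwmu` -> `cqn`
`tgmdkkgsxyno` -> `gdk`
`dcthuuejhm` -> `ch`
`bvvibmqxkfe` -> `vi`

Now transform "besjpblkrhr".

ej

Rule — keep every other character starting from the second (positions 2nd, 4th, 6th, ...), then delete the last 3 characters.
Applying both steps to "besjpblkrhr": "ejbkh", then "ej".
(Check on "dcthuuejhm": → "chujm" → "ch" ✓)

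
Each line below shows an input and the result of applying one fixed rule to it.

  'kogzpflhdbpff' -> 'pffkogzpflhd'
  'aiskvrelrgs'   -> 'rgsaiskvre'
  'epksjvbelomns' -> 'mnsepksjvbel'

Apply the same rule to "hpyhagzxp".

Each output is the input with this applied: move the last 3 characters to the front (rotate right by 3), then delete the last character.
Applying both steps to "hpyhagzxp": "zxphpyhag", then "zxphpyha".
(Check on "kogzpflhdbpff": → "pffkogzpflhdb" → "pffkogzpflhd" ✓)

zxphpyha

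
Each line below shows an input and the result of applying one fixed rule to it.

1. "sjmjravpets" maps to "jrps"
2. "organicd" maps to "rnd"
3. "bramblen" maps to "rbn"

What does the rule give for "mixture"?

The transformation: keep one character in every 3, starting at position 2 (positions 2nd, 5th, 8th, ...).
"mixture" → "iu".

iu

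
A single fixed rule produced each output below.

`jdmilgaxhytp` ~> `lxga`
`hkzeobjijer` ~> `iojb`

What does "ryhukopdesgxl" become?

The rule is to take characters alternately from the front and the back (1st, last, 2nd, 2nd-last, ...), then keep only the last 4 characters.
For "ryhukopdesgxl", step one produces "rlyxhguskeodp"; step two turns that into "eodp".

eodp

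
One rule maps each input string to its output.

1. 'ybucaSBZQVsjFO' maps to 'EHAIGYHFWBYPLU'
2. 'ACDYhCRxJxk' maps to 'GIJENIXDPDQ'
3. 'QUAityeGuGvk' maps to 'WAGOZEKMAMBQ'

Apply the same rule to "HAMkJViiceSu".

The rule is to shift every letter 6 places forward in the alphabet (wrapping around), then convert every letter to uppercase.
"HAMkJViiceSu" → "NGSqPBooikYa" → "NGSQPBOOIKYA".

NGSQPBOOIKYA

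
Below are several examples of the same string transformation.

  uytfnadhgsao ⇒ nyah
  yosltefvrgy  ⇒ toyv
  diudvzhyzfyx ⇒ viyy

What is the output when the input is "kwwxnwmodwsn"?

nwso

The pattern: keep one character in every 3, starting at position 2 (positions 2nd, 5th, 8th, ...), then swap each adjacent pair of characters (1↔2, 3↔4, ...).
Starting from "kwwxnwmodwsn": after the first operation, "wnos"; after the second, "nwso".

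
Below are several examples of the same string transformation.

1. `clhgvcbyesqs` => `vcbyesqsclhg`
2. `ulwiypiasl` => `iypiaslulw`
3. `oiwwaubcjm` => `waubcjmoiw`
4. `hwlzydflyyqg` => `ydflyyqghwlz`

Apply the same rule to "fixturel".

xturelfi

The pattern: move the last 2 characters to the front (rotate right by 2), then swap the front and back halves of the string.
"fixturel" → "elfixtur" → "xturelfi".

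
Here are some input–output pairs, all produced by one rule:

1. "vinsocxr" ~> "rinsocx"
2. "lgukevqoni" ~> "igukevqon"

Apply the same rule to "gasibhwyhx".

xasibhwyh

What's happening: delete the first character, then move the last character to the front.
On "gasibhwyhx" that produces "xasibhwyh".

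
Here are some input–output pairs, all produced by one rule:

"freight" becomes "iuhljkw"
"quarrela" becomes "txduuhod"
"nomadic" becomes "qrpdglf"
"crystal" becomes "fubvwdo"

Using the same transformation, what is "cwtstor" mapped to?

fzwvwru

The rule is to shift every letter 3 places forward in the alphabet (wrapping around).
Doing the same to "cwtstor": "fzwvwru".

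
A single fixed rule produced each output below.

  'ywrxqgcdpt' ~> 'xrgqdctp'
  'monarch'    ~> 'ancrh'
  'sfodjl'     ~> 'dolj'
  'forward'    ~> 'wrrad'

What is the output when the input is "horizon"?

What's happening: delete the first 2 characters, then swap each adjacent pair of characters (1↔2, 3↔4, ...).
Working it through for "horizon": intermediate "rizon", final "irozn".

irozn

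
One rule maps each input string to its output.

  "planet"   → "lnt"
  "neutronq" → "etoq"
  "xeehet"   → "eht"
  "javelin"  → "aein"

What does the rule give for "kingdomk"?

Looking at the pairs, the operation is to swap each adjacent pair of characters (1↔2, 3↔4, ...), then keep every other character starting from the first (positions 1st, 3rd, 5th, ...).
On "kingdomk": the first step gives "ikgnodkm", and the second then gives "igok".

igok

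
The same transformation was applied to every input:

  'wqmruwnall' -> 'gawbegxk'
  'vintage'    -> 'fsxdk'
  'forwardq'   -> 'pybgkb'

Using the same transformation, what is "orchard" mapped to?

ybmrk

In each case the input is transformed by: delete the last 2 characters, then shift every letter 10 places forward in the alphabet (wrapping around).
Applying both steps to "orchard": "orcha", then "ybmrk".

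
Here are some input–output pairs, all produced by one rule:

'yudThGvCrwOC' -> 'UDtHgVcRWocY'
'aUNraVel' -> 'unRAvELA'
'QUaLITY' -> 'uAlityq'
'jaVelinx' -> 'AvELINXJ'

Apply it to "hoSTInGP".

What's happening: move the first character to the end, then flip the case of every letter.
For "hoSTInGP", step one produces "oSTInGPh"; step two turns that into "OstiNgpH".

OstiNgpH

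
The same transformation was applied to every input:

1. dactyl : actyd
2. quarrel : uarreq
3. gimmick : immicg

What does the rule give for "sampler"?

The transformation: delete the last character, then move the first character to the end.
On "sampler": the first step gives "sample", and the second then gives "amples".
(Check on "quarrel": → "quarre" → "uarreq" ✓)

amples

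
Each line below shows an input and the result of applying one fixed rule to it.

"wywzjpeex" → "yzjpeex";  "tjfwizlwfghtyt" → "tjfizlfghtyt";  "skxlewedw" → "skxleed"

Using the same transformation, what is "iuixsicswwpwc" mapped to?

iuixsicspc

What's happening: remove every "w".
For "iuixsicswwpwc" the result is "iuixsicspc".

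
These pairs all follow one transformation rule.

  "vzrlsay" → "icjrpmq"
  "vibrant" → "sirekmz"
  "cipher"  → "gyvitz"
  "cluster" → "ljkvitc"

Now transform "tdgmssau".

xdjjrlku

The pattern: shift every letter 9 places backward in the alphabet (wrapping around), then move the first 2 characters to the end (rotate left by 2).
Starting from "tdgmssau": after the first operation, "kuxdjjrl"; after the second, "xdjjrlku".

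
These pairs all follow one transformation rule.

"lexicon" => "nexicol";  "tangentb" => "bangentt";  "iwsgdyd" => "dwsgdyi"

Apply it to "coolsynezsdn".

noolsynezsdc

In each case the input is transformed by: swap the first and last characters.
Applying that to "coolsynezsdn" gives "noolsynezsdc".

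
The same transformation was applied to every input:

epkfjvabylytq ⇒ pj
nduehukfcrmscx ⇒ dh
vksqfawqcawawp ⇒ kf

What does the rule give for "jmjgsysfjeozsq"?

ms

The pattern: keep one character in every 3, starting at position 2 (positions 2nd, 5th, 8th, ...), then keep only the first 2 characters.
For "jmjgsysfjeozsq", step one produces "msfoq"; step two turns that into "ms".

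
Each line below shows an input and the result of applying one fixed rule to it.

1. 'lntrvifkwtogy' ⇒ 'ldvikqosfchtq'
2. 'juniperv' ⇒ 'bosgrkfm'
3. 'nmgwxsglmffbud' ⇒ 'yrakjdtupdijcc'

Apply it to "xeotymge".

jdbublqv

Each output is the input with this applied: move the last 3 characters to the front (rotate right by 3), then shift every letter 3 places backward in the alphabet (wrapping around).
"xeotymge" → "jdbublqv".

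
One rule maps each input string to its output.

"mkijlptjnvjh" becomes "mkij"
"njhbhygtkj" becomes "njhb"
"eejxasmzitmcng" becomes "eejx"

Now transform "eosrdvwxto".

eosr

Rule — keep only the first 4 characters.
So "eosrdvwxto" becomes "eosr".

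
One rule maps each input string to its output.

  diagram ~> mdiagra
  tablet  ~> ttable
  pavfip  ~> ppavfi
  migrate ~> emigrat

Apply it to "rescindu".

urescind

In each case the input is transformed by: move the last character to the front.
On "rescindu" that produces "urescind".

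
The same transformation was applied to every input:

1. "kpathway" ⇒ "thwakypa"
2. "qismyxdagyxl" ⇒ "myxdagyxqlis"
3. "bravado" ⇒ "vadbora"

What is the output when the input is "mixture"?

Each output is the input with this applied: swap the first and last characters, then move the first 3 characters to the end (rotate left by 3).
Working it through for "mixture": intermediate "eixturm", final "turmeix".

turmeix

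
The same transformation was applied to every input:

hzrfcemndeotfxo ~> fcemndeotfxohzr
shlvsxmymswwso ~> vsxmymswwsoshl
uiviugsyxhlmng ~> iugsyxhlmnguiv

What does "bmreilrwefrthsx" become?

The pattern: move the first 3 characters to the end (rotate left by 3).
On "bmreilrwefrthsx" that produces "eilrwefrthsxbmr".

eilrwefrthsxbmr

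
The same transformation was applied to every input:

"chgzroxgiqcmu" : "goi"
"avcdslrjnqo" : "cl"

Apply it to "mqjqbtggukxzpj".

Looking at the pairs, the operation is to keep one character in every 3, starting at position 3 (positions 3rd, 6th, 9th, ...), then delete the last character.
Starting from "mqjqbtggukxzpj": after the first operation, "jtuz"; after the second, "jtu".

jtu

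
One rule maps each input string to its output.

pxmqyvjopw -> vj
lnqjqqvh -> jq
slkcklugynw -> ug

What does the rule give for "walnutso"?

nu

The pattern: move the last 3 characters to the front (rotate right by 3), then keep only the last 2 characters.
Working it through for "walnutso": intermediate "tsowalnu", final "nu".
(Check on "lnqjqqvh": → "qvhlnqjq" → "jq" ✓)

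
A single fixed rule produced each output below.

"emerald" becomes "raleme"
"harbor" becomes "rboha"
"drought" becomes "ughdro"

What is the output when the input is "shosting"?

What's happening: delete the last character, then move the last 3 characters to the front (rotate right by 3).
For "shosting", step one produces "shostin"; step two turns that into "tinshos".
(Check on "emerald": → "emeral" → "raleme" ✓)

tinshos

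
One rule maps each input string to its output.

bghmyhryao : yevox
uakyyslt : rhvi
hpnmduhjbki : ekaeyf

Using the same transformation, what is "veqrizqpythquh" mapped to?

Looking at the pairs, the operation is to shift every letter 3 places backward in the alphabet (wrapping around), then keep every other character starting from the first (positions 1st, 3rd, 5th, ...).
Working it through for "veqrizqpythquh": intermediate "sbnofwnmvqenre", final "snfnver".

snfnver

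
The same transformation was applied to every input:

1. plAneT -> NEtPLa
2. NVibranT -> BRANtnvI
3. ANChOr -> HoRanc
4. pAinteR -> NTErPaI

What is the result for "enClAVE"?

LaveENc

What's happening: move the first 3 characters to the end (rotate left by 3), then flip the case of every letter.
Applying both steps to "enClAVE": "lAVEenC", then "LaveENc".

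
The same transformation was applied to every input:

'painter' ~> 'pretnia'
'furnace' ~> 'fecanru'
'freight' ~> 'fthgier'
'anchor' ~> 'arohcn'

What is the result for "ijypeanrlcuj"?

The pattern: reverse the string, then move the last character to the front.
On "ijypeanrlcuj": the first step gives "juclrnaepyji", and the second then gives "ijuclrnaepyj".

ijuclrnaepyj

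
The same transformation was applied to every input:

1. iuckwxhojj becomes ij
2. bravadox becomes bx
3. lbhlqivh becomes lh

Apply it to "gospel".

Looking at the pairs, the operation is to take characters alternately from the front and the back (1st, last, 2nd, 2nd-last, ...), then keep only the first 2 characters.
On "gospel" that produces "gl".

gl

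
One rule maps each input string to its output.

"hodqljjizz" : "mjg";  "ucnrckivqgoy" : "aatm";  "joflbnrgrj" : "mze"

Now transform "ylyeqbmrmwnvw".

jopl

The pattern: shift every letter 2 places backward in the alphabet (wrapping around), then keep one character in every 3, starting at position 2 (positions 2nd, 5th, 8th, ...).
Working it through for "ylyeqbmrmwnvw": intermediate "wjwcozkpkultu", final "jopl".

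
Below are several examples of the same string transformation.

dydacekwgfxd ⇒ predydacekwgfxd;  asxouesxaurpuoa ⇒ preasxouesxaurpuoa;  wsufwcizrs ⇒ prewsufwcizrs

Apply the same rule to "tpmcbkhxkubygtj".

pretpmcbkhxkubygtj

Each output is the input with this applied: prepend "pre".
"tpmcbkhxkubygtj" → "pretpmcbkhxkubygtj".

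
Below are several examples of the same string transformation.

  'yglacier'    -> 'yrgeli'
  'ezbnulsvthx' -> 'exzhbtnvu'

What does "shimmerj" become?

sjhrie

In each case the input is transformed by: take characters alternately from the front and the back (1st, last, 2nd, 2nd-last, ...), then delete the last 2 characters.
Applying both steps to "shimmerj": "sjhriemm", then "sjhrie".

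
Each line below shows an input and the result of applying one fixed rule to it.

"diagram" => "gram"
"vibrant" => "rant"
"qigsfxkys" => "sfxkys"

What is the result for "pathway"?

hway

The pattern: delete the first 3 characters.
For "pathway" the result is "hway".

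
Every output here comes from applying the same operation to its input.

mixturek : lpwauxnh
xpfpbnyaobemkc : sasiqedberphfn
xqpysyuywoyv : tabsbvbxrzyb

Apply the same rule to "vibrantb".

Looking at the pairs, the operation is to swap each adjacent pair of characters (1↔2, 3↔4, ...), then shift every letter 3 places forward in the alphabet (wrapping around).
Applying both steps to "vibrantb": "ivrbnabt", then "lyueqdew".
(Check on "mixturek": → "imtxruke" → "lpwauxnh" ✓)

lyueqdew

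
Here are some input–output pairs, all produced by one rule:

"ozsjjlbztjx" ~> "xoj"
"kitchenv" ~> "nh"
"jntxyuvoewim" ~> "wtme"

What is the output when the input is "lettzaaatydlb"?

tlda

In each case the input is transformed by: sort the characters into reverse alphabetical order, then keep one character in every 3, starting at position 3 (positions 3rd, 6th, 9th, ...).
Starting from "lettzaaatydlb": after the first operation, "zytttlledbaaa"; after the second, "tlda".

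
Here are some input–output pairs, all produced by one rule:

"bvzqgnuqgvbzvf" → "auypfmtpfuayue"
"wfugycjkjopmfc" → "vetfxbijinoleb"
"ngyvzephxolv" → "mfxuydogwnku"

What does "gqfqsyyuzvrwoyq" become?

fpeprxxtyuqvnxp

The transformation: shift every letter 1 place backward in the alphabet (wrapping around).
Applying that to "gqfqsyyuzvrwoyq" gives "fpeprxxtyuqvnxp".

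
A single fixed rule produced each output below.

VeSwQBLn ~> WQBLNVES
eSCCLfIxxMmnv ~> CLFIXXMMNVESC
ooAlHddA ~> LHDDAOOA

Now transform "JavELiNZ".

ELINZJAV

The rule is to move the first 3 characters to the end (rotate left by 3), then convert every letter to uppercase.
Applying both steps to "JavELiNZ": "ELiNZJav", then "ELINZJAV".
(Check on "ooAlHddA": → "lHddAooA" → "LHDDAOOA" ✓)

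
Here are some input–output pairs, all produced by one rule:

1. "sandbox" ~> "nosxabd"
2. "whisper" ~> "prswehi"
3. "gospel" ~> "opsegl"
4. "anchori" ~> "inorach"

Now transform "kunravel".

The rule is to sort the characters into alphabetical order, then move the first 3 characters to the end (rotate left by 3).
For "kunravel", step one produces "aeklnruv"; step two turns that into "lnruvaek".

lnruvaek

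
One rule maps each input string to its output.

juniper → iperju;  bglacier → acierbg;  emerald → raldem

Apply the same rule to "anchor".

horan

The transformation: move the first 2 characters to the end (rotate left by 2), then delete the first character.
For "anchor", step one produces "choran"; step two turns that into "horan".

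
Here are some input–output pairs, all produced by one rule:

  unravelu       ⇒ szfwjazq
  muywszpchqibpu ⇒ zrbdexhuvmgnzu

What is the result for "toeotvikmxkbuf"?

The pattern: swap each adjacent pair of characters (1↔2, 3↔4, ...), then shift every letter 5 places forward in the alphabet (wrapping around).
For "toeotvikmxkbuf", step one produces "otoevtkixmbkfu"; step two turns that into "tytjaypncrgpkz".

tytjaypncrgpkz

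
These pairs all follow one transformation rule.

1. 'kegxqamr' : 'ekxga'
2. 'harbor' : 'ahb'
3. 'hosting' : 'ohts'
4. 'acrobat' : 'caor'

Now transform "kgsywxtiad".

In each case the input is transformed by: swap each adjacent pair of characters (1↔2, 3↔4, ...), then delete the last 3 characters.
On "kgsywxtiad" that produces "gkysxwi".

gkysxwi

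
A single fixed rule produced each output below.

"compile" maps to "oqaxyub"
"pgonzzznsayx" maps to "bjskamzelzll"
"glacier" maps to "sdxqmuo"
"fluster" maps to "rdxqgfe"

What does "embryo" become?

In each case the input is transformed by: shift every letter 12 places forward in the alphabet (wrapping around), then take characters alternately from the front and the back (1st, last, 2nd, 2nd-last, ...).
Applying both steps to "embryo": "qyndka", then "qayknd".

qayknd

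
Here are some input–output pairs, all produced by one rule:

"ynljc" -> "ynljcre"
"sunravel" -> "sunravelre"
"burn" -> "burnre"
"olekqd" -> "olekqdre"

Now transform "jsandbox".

jsandboxre

The rule is to append "re".
For "jsandbox" the result is "jsandboxre".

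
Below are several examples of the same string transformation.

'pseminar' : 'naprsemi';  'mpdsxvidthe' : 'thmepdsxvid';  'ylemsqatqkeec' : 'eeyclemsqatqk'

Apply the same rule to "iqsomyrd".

yridqsom

What's happening: swap the first and last characters, then move the last 3 characters to the front (rotate right by 3).
Applying both steps to "iqsomyrd": "dqsomyri", then "yridqsom".
(Check on "pseminar": → "rseminap" → "naprsemi" ✓)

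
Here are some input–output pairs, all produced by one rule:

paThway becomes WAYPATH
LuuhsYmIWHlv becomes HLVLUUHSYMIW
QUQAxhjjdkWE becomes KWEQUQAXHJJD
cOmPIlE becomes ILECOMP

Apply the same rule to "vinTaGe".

AGEVINT

In each case the input is transformed by: move the last 3 characters to the front (rotate right by 3), then convert every letter to uppercase.
"vinTaGe" → "aGevinT" → "AGEVINT".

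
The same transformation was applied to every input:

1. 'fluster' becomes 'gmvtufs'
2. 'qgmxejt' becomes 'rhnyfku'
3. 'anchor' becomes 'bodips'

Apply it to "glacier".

Looking at the pairs, the operation is to shift every letter 1 place forward in the alphabet (wrapping around).
Doing the same to "glacier": "hmbdjfs".

hmbdjfs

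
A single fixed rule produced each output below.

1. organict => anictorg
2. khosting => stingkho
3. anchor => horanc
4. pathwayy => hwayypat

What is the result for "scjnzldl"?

nzldlscj

Looking at the pairs, the operation is to move the first 3 characters to the end (rotate left by 3).
"scjnzldl" → "nzldlscj".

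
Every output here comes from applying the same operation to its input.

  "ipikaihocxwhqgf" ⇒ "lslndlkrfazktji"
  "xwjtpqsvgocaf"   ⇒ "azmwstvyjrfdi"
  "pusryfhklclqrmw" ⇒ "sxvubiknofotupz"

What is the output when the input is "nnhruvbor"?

In each case the input is transformed by: shift every letter 3 places forward in the alphabet (wrapping around).
"nnhruvbor" → "qqkuxyeru".

qqkuxyeru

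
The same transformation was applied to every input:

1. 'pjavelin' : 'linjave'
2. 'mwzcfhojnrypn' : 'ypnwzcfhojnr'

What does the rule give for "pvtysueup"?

In each case the input is transformed by: delete the first character, then move the last 3 characters to the front (rotate right by 3).
Applying both steps to "pvtysueup": "vtysueup", then "eupvtysu".

eupvtysu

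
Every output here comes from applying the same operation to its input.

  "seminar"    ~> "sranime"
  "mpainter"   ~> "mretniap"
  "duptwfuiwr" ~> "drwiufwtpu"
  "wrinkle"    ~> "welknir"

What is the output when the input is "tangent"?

Each output is the input with this applied: move the first character to the end, then reverse the string.
"tangent" → "angentt" → "ttnegna".

ttnegna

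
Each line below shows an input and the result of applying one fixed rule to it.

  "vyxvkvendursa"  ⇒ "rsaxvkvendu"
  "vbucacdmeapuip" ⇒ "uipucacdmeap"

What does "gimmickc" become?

Rule — delete the first 2 characters, then move the last 3 characters to the front (rotate right by 3).
For "gimmickc", step one produces "mmickc"; step two turns that into "ckcmmi".

ckcmmi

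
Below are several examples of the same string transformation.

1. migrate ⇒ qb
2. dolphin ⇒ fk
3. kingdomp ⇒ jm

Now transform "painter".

The transformation: shift every letter 3 places backward in the alphabet (wrapping around), then keep only the last 2 characters.
Doing the same to "painter": "bo".

bo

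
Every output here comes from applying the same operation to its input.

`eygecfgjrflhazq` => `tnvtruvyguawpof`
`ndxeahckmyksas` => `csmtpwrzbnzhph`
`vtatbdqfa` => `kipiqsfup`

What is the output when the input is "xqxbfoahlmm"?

mfmqudpwabb

The rule is to shift every letter 11 places backward in the alphabet (wrapping around).
Applying that to "xqxbfoahlmm" gives "mfmqudpwabb".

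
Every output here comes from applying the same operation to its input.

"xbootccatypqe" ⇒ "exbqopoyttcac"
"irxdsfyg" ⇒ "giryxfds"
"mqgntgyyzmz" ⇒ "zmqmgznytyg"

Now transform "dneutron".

The transformation: swap the first and last characters, then take characters alternately from the front and the back (1st, last, 2nd, 2nd-last, ...).
On "dneutron": the first step gives "nneutrod", and the second then gives "ndnoerut".

ndnoerut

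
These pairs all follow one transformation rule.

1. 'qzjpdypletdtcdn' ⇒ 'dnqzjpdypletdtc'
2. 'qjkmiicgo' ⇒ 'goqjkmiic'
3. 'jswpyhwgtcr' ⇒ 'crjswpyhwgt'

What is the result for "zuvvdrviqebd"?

bdzuvvdrviqe

In each case the input is transformed by: move the last 2 characters to the front (rotate right by 2).
Applying that to "zuvvdrviqebd" gives "bdzuvvdrviqe".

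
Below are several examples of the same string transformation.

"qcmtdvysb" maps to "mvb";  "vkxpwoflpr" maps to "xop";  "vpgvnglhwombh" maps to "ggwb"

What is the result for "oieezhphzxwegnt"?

ehzet

Rule — keep one character in every 3, starting at position 3 (positions 3rd, 6th, 9th, ...).
On "oieezhphzxwegnt" that produces "ehzet".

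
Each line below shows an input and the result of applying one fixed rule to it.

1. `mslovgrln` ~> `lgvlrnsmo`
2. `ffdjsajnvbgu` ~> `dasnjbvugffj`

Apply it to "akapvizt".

aivtzkap

Each output is the input with this applied: swap each adjacent pair of characters (1↔2, 3↔4, ...), then move the first 3 characters to the end (rotate left by 3).
So "akapvizt" becomes "aivtzkap".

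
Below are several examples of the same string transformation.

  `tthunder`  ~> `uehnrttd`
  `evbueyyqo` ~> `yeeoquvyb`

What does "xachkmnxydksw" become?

ycdhkkmnswxxa

The transformation: sort the characters into alphabetical order, then swap the first and last characters.
"xachkmnxydksw" → "ycdhkkmnswxxa".
(Check on "tthunder": → "dehnrttu" → "uehnrttd" ✓)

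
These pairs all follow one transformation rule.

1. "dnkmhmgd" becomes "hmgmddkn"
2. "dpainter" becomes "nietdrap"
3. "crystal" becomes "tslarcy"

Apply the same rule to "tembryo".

The transformation: move the first 3 characters to the end (rotate left by 3), then swap each adjacent pair of characters (1↔2, 3↔4, ...).
"tembryo" → "bryotem" → "rboyetm".

rboyetm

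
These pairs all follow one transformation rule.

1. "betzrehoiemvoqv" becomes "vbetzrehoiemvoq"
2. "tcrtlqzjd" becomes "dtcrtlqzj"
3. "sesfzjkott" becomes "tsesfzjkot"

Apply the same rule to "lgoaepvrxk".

klgoaepvrx

Rule — move the last character to the front.
Applying that to "lgoaepvrxk" gives "klgoaepvrx".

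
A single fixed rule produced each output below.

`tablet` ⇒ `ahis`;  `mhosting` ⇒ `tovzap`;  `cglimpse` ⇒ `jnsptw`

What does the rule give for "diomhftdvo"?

kpvtomak

The transformation: shift every letter 7 places forward in the alphabet (wrapping around), then delete the last 2 characters.
For "diomhftdvo", step one produces "kpvtomakcv"; step two turns that into "kpvtomak".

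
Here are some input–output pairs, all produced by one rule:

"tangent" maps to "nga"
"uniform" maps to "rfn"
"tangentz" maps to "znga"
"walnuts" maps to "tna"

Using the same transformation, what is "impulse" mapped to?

sum

Looking at the pairs, the operation is to keep every other character starting from the second (positions 2nd, 4th, 6th, ...), then reverse the string.
For "impulse", step one produces "mus"; step two turns that into "sum".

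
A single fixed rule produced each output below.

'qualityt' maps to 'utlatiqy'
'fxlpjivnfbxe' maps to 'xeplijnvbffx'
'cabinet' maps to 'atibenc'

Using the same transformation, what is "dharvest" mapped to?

In each case the input is transformed by: swap the first and last characters, then swap each adjacent pair of characters (1↔2, 3↔4, ...).
"dharvest" → "tharvesd" → "htraevds".

htraevds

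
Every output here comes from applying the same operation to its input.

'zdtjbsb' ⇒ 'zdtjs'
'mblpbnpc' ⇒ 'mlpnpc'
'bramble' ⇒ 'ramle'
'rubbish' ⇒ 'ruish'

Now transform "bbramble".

ramle

What's happening: remove every "b".
So "bbramble" becomes "ramle".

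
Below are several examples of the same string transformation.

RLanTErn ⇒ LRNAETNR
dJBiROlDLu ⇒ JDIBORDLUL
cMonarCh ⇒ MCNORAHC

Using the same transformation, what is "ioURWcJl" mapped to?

What's happening: swap each adjacent pair of characters (1↔2, 3↔4, ...), then convert every letter to uppercase.
On "ioURWcJl": the first step gives "oiRUcWlJ", and the second then gives "OIRUCWLJ".

OIRUCWLJ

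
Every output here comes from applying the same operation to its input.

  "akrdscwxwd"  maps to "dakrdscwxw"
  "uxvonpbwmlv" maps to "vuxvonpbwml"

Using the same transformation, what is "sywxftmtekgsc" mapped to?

Looking at the pairs, the operation is to move the last character to the front.
For "sywxftmtekgsc" the result is "csywxftmtekgs".

csywxftmtekgs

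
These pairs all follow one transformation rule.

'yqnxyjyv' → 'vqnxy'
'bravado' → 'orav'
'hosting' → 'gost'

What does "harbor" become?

The pattern: swap the first and last characters, then delete the last 3 characters.
"harbor" → "rar".

rar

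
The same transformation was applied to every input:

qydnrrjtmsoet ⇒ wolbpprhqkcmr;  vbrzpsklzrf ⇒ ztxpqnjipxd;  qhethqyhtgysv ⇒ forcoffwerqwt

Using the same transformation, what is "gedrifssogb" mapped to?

The pattern: shift every letter 2 places backward in the alphabet (wrapping around), then swap each adjacent pair of characters (1↔2, 3↔4, ...).
Working it through for "gedrifssogb": intermediate "ecbpgdqqmez", final "cepbdgqqemz".

cepbdgqqemz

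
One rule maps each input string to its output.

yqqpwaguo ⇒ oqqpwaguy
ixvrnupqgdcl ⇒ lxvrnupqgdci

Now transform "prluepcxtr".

rrluepcxtp

Rule — swap the first and last characters.
Applying that to "prluepcxtr" gives "rrluepcxtp".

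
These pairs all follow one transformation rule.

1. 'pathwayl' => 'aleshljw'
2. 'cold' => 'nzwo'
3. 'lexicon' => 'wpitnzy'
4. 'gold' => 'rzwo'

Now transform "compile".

The rule is to shift every letter 11 places forward in the alphabet (wrapping around).
So "compile" becomes "nzxatwp".

nzxatwp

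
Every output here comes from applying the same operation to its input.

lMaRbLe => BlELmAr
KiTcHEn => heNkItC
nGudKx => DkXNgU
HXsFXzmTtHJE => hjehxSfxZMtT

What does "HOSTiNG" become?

Looking at the pairs, the operation is to flip the case of every letter, then move the last 3 characters to the front (rotate right by 3).
"HOSTiNG" → "Inghost".

Inghost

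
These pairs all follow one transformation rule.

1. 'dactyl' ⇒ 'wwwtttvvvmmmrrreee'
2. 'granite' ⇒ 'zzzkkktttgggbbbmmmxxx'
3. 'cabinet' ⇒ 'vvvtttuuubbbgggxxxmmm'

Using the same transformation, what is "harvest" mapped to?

aaatttkkkoooxxxlllmmm

The transformation: repeat every character 3 times, then shift every letter 7 places backward in the alphabet (wrapping around).
Starting from "harvest": after the first operation, "hhhaaarrrvvveeesssttt"; after the second, "aaatttkkkoooxxxlllmmm".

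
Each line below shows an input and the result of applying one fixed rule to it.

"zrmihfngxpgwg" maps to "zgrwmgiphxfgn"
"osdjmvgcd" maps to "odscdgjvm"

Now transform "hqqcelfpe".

The pattern: take characters alternately from the front and the back (1st, last, 2nd, 2nd-last, ...).
For "hqqcelfpe" the result is "heqpqfcle".

heqpqfcle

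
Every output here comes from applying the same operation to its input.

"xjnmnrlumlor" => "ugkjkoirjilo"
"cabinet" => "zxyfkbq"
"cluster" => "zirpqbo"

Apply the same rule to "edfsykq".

Each output is the input with this applied: shift every letter 3 places backward in the alphabet (wrapping around).
Applying that to "edfsykq" gives "bacpvhn".

bacpvhn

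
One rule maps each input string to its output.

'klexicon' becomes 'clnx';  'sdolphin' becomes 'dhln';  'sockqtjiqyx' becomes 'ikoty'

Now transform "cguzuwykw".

Rule — keep every other character starting from the second (positions 2nd, 4th, 6th, ...), then sort the characters into alphabetical order.
On "cguzuwykw": the first step gives "gzwk", and the second then gives "gkwz".
(Check on "klexicon": → "lxcn" → "clnx" ✓)

gkwz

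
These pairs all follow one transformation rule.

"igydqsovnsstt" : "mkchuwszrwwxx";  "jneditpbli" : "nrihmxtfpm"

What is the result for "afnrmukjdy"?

ejrvqyonhc

Looking at the pairs, the operation is to shift every letter 4 places forward in the alphabet (wrapping around).
Applying that to "afnrmukjdy" gives "ejrvqyonhc".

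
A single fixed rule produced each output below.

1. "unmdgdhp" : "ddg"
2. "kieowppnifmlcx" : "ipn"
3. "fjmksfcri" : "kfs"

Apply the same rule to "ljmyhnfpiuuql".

npf

What's happening: take characters alternately from the front and the back (1st, last, 2nd, 2nd-last, ...), then keep only the last 3 characters.
Working it through for "ljmyhnfpiuuql": intermediate "lljqmuyuhinpf", final "npf".
(Check on "fjmksfcri": → "fijrmckfs" → "kfs" ✓)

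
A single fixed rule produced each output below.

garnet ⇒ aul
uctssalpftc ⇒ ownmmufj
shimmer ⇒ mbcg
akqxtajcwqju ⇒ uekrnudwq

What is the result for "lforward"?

The transformation: delete the last 3 characters, then shift every letter 6 places backward in the alphabet (wrapping around).
On "lforward": the first step gives "lforw", and the second then gives "fzilq".

fzilq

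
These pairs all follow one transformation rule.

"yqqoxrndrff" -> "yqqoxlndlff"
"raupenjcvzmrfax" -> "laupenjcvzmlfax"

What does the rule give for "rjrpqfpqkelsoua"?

The pattern: replace every "r" with "l".
So "rjrpqfpqkelsoua" becomes "ljlpqfpqkelsoua".

ljlpqfpqkelsoua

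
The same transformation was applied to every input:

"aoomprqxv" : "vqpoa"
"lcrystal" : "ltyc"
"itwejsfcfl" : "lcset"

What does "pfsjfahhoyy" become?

Looking at the pairs, the operation is to reverse the string, then keep every other character starting from the first (positions 1st, 3rd, 5th, ...).
On "pfsjfahhoyy": the first step gives "yyohhafjsfp", and the second then gives "yohfsp".

yohfsp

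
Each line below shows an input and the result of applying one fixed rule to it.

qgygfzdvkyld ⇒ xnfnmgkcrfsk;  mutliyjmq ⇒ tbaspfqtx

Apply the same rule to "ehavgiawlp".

In each case the input is transformed by: shift every letter 7 places forward in the alphabet (wrapping around).
Applying that to "ehavgiawlp" gives "lohcnphdsw".

lohcnphdsw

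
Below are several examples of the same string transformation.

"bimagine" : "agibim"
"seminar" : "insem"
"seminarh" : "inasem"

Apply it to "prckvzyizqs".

What's happening: delete the last 2 characters, then move the first 3 characters to the end (rotate left by 3).
On "prckvzyizqs": the first step gives "prckvzyiz", and the second then gives "kvzyizprc".

kvzyizprc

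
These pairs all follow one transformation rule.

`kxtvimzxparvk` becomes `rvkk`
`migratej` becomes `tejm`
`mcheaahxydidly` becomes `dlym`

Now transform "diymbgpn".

gpnd

The pattern: move the first character to the end, then keep only the last 4 characters.
Starting from "diymbgpn": after the first operation, "iymbgpnd"; after the second, "gpnd".
(Check on "mcheaahxydidly": → "cheaahxydidlym" → "dlym" ✓)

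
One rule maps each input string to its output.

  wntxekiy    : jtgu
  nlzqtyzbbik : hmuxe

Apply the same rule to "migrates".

The transformation: shift every letter 4 places backward in the alphabet (wrapping around), then keep every other character starting from the second (positions 2nd, 4th, 6th, ...).
Applying that to "migrates" gives "enpo".

enpo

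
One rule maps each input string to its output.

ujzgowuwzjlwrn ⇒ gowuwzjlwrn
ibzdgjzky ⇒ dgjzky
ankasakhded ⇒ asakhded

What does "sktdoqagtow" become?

doqagtow

The rule is to delete the first 3 characters.
For "sktdoqagtow" the result is "doqagtow".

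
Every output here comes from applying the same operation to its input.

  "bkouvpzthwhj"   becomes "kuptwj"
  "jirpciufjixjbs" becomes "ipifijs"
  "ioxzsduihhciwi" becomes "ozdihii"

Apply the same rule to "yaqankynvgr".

Rule — keep every other character starting from the second (positions 2nd, 4th, 6th, ...).
On "yaqankynvgr" that produces "aakng".

aakng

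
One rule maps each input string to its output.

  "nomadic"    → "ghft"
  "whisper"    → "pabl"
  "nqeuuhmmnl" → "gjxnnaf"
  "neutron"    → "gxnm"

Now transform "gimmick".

The pattern: shift every letter 7 places backward in the alphabet (wrapping around), then delete the last 3 characters.
Applying both steps to "gimmick": "zbffbvd", then "zbff".

zbff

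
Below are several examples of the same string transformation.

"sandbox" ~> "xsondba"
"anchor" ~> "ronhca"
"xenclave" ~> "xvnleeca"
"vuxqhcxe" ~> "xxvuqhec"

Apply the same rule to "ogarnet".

trongea

Each output is the input with this applied: sort the characters into reverse alphabetical order.
Doing the same to "ogarnet": "trongea".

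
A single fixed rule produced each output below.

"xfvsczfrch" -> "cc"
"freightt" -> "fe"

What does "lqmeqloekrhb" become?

Each output is the input with this applied: sort the characters into reverse alphabetical order, then keep only the last 2 characters.
Applying both steps to "lqmeqloekrhb": "rqqomllkheeb", then "eb".

eb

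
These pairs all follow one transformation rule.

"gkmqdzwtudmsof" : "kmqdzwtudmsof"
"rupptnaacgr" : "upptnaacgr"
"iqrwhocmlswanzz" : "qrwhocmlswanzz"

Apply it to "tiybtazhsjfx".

iybtazhsjfx

What's happening: delete the first character.
On "tiybtazhsjfx" that produces "iybtazhsjfx".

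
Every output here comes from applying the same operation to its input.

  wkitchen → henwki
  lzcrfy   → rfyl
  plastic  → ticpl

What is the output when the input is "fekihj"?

In each case the input is transformed by: move the last 3 characters to the front (rotate right by 3), then delete the last 2 characters.
For "fekihj" the result is "ihjf".
(Check on "wkitchen": → "henwkitc" → "henwki" ✓)

ihjf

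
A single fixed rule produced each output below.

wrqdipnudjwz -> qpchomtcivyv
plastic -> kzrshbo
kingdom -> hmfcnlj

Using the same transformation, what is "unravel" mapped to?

mqzudkt

The pattern: shift every letter 1 place backward in the alphabet (wrapping around), then move the first character to the end.
Starting from "unravel": after the first operation, "tmqzudk"; after the second, "mqzudkt".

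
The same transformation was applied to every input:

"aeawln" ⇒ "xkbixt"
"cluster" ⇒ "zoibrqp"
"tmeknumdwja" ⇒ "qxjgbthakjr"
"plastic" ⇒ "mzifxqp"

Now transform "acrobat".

xqzxoyl

Looking at the pairs, the operation is to take characters alternately from the front and the back (1st, last, 2nd, 2nd-last, ...), then shift every letter 3 places backward in the alphabet (wrapping around).
Applying both steps to "acrobat": "atcarbo", then "xqzxoyl".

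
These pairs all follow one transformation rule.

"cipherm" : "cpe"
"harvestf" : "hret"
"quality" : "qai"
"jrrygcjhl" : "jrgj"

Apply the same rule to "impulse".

In each case the input is transformed by: move the last character to the front, then keep every other character starting from the second (positions 2nd, 4th, 6th, ...).
On "impulse" that produces "ipl".

ipl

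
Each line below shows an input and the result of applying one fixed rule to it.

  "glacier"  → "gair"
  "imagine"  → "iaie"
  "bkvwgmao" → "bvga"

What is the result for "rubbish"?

The pattern: keep every other character starting from the first (positions 1st, 3rd, 5th, ...).
So "rubbish" becomes "rbih".

rbih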